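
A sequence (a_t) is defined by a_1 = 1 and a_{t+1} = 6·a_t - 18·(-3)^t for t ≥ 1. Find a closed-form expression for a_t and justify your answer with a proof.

a_t = 2(-3)^t + 7·6^(t - 1)

Computing the first terms: a_1 = 1, a_2 = 60, a_3 = 198. This suggests a_t = 2(-3)^t + 7·6^(t - 1).
Base case (t = 1): the formula gives 1 = 1 = a_1.
Suppose the result is true for t = k, so a_k = 2(-3)^k + 7·6^(k - 1).
Then a_{k+1} = 6·a_k - 18·(-3)^k = 6·(2(-3)^k + 7·6^(k - 1)) - 18·(-3)^k = 2(-3)^(k + 1) + 7·6^k = 2(-3)^(k+1) + 7·6^((k+1) - 1),
which is the claimed formula at t = k+1.
Hence, by induction on t, the claim holds for every t ≥ 1.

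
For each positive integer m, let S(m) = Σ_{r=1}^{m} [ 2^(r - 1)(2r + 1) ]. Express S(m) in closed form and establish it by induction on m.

S(m) = 2^m(2m - 1) + 1

We claim S(m) = 2^m(2m - 1) + 1 for all m ≥ 1.
For the base case m = 1: S(1) = 3, and the closed form gives 3. They agree.
For the inductive step, assume it holds for an arbitrary r ≥ 1, so S(r) = 2^r(2r - 1) + 1.
Then S(r+1) = S(r) + (2^r(2r + 3)) = (2^r(2r - 1) + 1) + (2^r(2r + 3)).
Simplifying, S(r+1) = 2^(r + 1) + 2^(r + 2)r + 1 = 2^(r+1)(2(r+1) - 1) + 1,
which is the closed form with m = r+1.
By induction, the statement is established for all m ≥ 1.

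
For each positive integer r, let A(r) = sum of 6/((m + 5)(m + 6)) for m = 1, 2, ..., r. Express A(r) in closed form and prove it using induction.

We claim A(r) = r/(r + 6) for all r ≥ 1.
Base case (r = 1): A(1) = 1/7, and the closed form gives 1/7. They agree.
Suppose the result is true for r = m, so A(m) = m/(m + 6).
Then A(m+1) = A(m) + (6/((m + 6)(m + 7))) = (m/(m + 6)) + (6/((m + 6)(m + 7))).
Simplifying, A(m+1) = (m + 1)/(m + 7) = (m+1)/((m+1) + 6),
which is the closed form with r = m+1.
This completes the induction.

A(r) = r/(r + 6)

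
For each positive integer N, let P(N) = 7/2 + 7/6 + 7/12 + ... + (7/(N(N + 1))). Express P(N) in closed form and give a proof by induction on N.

P(N) = 7N/(N + 1)

We claim P(N) = 7N/(N + 1) for all N ≥ 1.
When N = 1: P(1) = 7/2, and the closed form gives 7/2. They agree.
Suppose the result is true for N = p, so P(p) = 7p/(p + 1).
Then P(p+1) = P(p) + (7/((p + 1)(p + 2))) = (7p/(p + 1)) + (7/((p + 1)(p + 2))).
Simplifying, P(p+1) = 7(p + 1)/(p + 2) = 7(p+1)/((p+1) + 1),
which is the closed form with N = p+1.
This completes the induction.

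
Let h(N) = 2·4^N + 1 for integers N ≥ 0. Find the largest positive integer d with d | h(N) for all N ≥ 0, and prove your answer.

Computing the first values: h(0) = 3 and h(1) = 9; gcd(3, 9) = 3, so d ≤ 3.
We prove 3 | 2·4^N + 1 for all N ≥ 0 by induction on N.
When N = 0: h(0) = 3 = 3·(1), so 3 | h(0).
For the inductive step, assume it holds for an arbitrary i ≥ 0, i.e. 3 | h(i). Then
h(i+1) = 2·4^(i+1) + 1 = 4·(2·4^i + 1) - 3 = 4·h(i) - 3. The first term is divisible by 3 by the inductive hypothesis, and -3 is divisible by 3. Hence 3 | h(i+1).
This completes the induction.
Therefore the largest such d is 3.

d = 3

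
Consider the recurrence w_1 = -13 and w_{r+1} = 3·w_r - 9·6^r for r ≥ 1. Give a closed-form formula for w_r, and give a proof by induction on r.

Computing the first terms: w_1 = -13, w_2 = -93, w_3 = -603. This suggests w_r = 5·3^(r - 1) - 3·6^r.
When r = 1: the formula gives -13 = -13 = w_1.
Suppose the result is true for r = i, so w_i = 5·3^(i - 1) - 3·6^i.
Then w_{i+1} = 3·w_i - 9·6^i = 3·(5·3^(i - 1) - 3·6^i) - 9·6^i = 5·3^i - 3·6^(i + 1) = 5·3^((i+1) - 1) - 3·6^(i+1),
which is the claimed formula at r = i+1.
By induction, the statement is established for all r ≥ 1.

w_r = 5·3^(r - 1) - 3·6^r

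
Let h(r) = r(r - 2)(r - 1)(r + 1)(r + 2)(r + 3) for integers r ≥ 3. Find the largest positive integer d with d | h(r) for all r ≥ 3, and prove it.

d = 720

Computing the first values: h(3) = 720 and h(4) = 5040; gcd(720, 5040) = 720, so d ≤ 720.
We prove 720 | r(r - 2)(r - 1)(r + 1)(r + 2)(r + 3) for all r ≥ 3 by induction on r.
Base case (r = 3): h(3) = 720 = 720·(1), so 720 | h(3).
Inductive step: assume the claim holds for r = i, i.e. 720 | h(i). Then
h(i+1) − h(i) = (i-1)·i·(i+1)·(i+2)·(i+3)·(i+4) − (i-2)·(i-1)·i·(i+1)·(i+2)·(i+3) = (i-1)·i·(i+1)·(i+2)·(i+3)·[(i+4) − (i-2)] = 6·(i-1)·i·(i+1)·(i+2)·(i+3). The product of 5 consecutive integers is divisible by (5)! = 120, so h(i+1) − h(i) is divisible by 6·120 = 720. By the inductive hypothesis 720 | h(i), hence 720 | h(i+1).
Hence, by induction on r, the claim holds for every r ≥ 3.
Therefore the largest such d is 720.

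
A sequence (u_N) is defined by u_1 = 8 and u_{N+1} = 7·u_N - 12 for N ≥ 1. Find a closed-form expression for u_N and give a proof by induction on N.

u_N = 6·7^(N - 1) + 2

Computing the first terms: u_1 = 8, u_2 = 44, u_3 = 296. This suggests u_N = 6·7^(N - 1) + 2.
Base case (N = 1): the formula gives 8 = 8 = u_1.
Inductive step: suppose the statement holds for some k ≥ 1, so u_k = 6·7^(k - 1) + 2.
Then u_{k+1} = 7·u_k - 12 = 7·(6·7^(k - 1) + 2) - 12 = 6·7^k + 2 = 6·7^((k+1) - 1) + 2,
which is the claimed formula at N = k+1.
This completes the induction.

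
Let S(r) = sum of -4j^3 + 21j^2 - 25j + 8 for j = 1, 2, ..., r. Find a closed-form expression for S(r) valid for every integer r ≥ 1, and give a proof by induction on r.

S(r) = -r(r - 1)(r^2 - 4r - 1)

We claim S(r) = -r(r - 1)(r^2 - 4r - 1) for all r ≥ 1.
Base case (r = 1): S(1) = 0, and the closed form gives 0. They agree.
Suppose the result is true for r = j, so S(j) = j(-j^3 + 5j^2 - 3j - 1).
Then S(j+1) = S(j) + (j(-4j^2 + 9j + 5)) = (j(-j^3 + 5j^2 - 3j - 1)) + (j(-4j^2 + 9j + 5)).
Simplifying, S(j+1) = -j(j + 1)(j^2 - 2j - 4) = -(j+1)((j+1) - 1)((j+1)^2 - 4(j+1) - 1),
which is the closed form with r = j+1.
By the principle of mathematical induction, the result holds for all r ≥ 1.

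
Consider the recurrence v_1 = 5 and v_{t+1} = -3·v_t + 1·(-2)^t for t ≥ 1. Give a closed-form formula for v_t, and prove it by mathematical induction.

Computing the first terms: v_1 = 5, v_2 = -17, v_3 = 55. This suggests v_t = (-2)^t + 7(-3)^(t - 1).
For the base case t = 1: the formula gives 5 = 5 = v_1.
For the inductive step, assume it holds for an arbitrary j ≥ 1, so v_j = (-2)^j + 7(-3)^(j - 1).
Then v_{j+1} = -3·v_j + 1·(-2)^j = -3·((-2)^j + 7(-3)^(j - 1)) + 1·(-2)^j = (-2)^(j + 1) + 7(-3)^j = (-2)^(j+1) + 7(-3)^((j+1) - 1),
which is the claimed formula at t = j+1.
By the principle of mathematical induction, the result holds for all t ≥ 1.

v_t = (-2)^t + 7(-3)^(t - 1)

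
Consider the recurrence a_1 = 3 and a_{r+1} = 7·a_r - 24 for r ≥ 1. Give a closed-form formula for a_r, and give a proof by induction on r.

Computing the first terms: a_1 = 3, a_2 = -3, a_3 = -45. This suggests a_r = -7^(r - 1) + 4.
For the base case r = 1: the formula gives 3 = 3 = a_1.
Inductive step: suppose the statement holds for some p ≥ 1, so a_p = -7^(p - 1) + 4.
Then a_{p+1} = 7·a_p - 24 = 7·(-7^(p - 1) + 4) - 24 = -7^p + 4 = -7^((p+1) - 1) + 4,
which is the claimed formula at r = p+1.
By the principle of mathematical induction, the result holds for all r ≥ 1.

a_r = -7^(r - 1) + 4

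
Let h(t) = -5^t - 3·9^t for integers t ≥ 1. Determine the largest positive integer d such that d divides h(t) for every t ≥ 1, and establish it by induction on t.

d = 4

Computing the first values: h(1) = -32 and h(2) = -268; gcd(-32, -268) = 4, so d ≤ 4.
We prove 4 | -5^t - 3·9^t for all t ≥ 1 by induction on t.
Base step (t = 1): h(1) = -32 = 4·(-8), so 4 | h(1).
Inductive step: assume the claim holds for t = k, i.e. 4 | h(k). Then
h(k+1) − 9·h(k) = (-5^(k+1) - 3·9^(k+1)) − 9·(-5^k - 3·9^k) = (-1)·5^k·(5 − 9) = (4)·5^k. Since 4 | h(k) by the inductive hypothesis, 4 | 9·h(k); and 4 | 4 since 4 = 4·1. Therefore 4 | h(k+1).
By induction, the statement is established for all t ≥ 1.
Therefore the largest such d is 4.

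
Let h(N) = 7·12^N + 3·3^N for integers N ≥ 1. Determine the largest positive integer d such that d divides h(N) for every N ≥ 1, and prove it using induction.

Computing the first values: h(1) = 93 and h(2) = 1035; gcd(93, 1035) = 3, so d ≤ 3.
We prove 3 | 7·12^N + 3·3^N for all N ≥ 1 by induction on N.
When N = 1: h(1) = 93 = 3·(31), so 3 | h(1).
Inductive step: assume the claim holds for N = i, i.e. 3 | h(i). Then
h(i+1) − 12·h(i) = (7·12^(i+1) + 3·3^(i+1)) − 12·(7·12^i + 3·3^i) = (3)·3^i·(3 − 12) = (-27)·3^i. Since 3 | h(i) by the inductive hypothesis, 3 | 12·h(i); and 3 | -27 since -27 = 3·-9. Therefore 3 | h(i+1).
Hence, by induction on N, the claim holds for every N ≥ 1.
Therefore the largest such d is 3.

d = 3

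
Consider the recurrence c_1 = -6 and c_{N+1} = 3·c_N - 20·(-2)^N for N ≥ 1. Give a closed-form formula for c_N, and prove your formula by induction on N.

Computing the first terms: c_1 = -6, c_2 = 22, c_3 = -14. This suggests c_N = (-2)^(N + 2) + 2·3^(N - 1).
Base case (N = 1): the formula gives -6 = -6 = c_1.
Inductive step: suppose the statement holds for some k ≥ 1, so c_k = (-2)^(k + 2) + 2·3^(k - 1).
Then c_{k+1} = 3·c_k - 20·(-2)^k = 3·((-2)^(k + 2) + 2·3^(k - 1)) - 20·(-2)^k = (-2)^(k + 3) + 2·3^k = (-2)^((k+1) + 2) + 2·3^((k+1) - 1),
which is the claimed formula at N = k+1.
By the principle of mathematical induction, the result holds for all N ≥ 1.

c_N = (-2)^(N + 2) + 2·3^(N - 1)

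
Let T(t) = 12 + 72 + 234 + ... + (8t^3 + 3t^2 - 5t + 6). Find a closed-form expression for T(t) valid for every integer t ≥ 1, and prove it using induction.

T(t) = t(2t^3 + 5t^2 + t + 4)

We claim T(t) = t(2t^3 + 5t^2 + t + 4) for all t ≥ 1.
When t = 1: T(1) = 12, and the closed form gives 12. They agree.
For the inductive step, assume it holds for an arbitrary i ≥ 1, so T(i) = i(2i^3 + 5i^2 + i + 4).
Then T(i+1) = T(i) + (8i^3 + 27i^2 + 25i + 12) = (i(2i^3 + 5i^2 + i + 4)) + (8i^3 + 27i^2 + 25i + 12).
Simplifying, T(i+1) = (i + 1)(2i^3 + 11i^2 + 17i + 12) = (i+1)(2(i+1)^3 + 5(i+1)^2 + (i+1) + 4),
which is the closed form with t = i+1.
Hence, by induction on t, the claim holds for every t ≥ 1.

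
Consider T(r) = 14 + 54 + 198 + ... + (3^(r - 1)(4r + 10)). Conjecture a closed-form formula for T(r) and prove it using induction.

T(r) = 2·3^r(r + 2) - 4

We claim T(r) = 2·3^r(r + 2) - 4 for all r ≥ 1.
When r = 1: T(1) = 14, and the closed form gives 14. They agree.
Inductive step: assume the claim holds for r = m, so T(m) = 2·3^m(m + 2) - 4.
Then T(m+1) = T(m) + (3^m(4m + 14)) = (2·3^m(m + 2) - 4) + (3^m(4m + 14)).
Simplifying, T(m+1) = 6·3^m·m + 18·3^m - 4 = 2·3^(m+1)((m+1) + 2) - 4,
which is the closed form with r = m+1.
By induction, the statement is established for all r ≥ 1.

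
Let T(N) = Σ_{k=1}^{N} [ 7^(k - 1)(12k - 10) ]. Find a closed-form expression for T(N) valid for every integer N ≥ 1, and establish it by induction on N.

We claim T(N) = 2·7^N(N - 1) + 2 for all N ≥ 1.
When N = 1: T(1) = 2, and the closed form gives 2. They agree.
Inductive step: suppose the statement holds for some k ≥ 1, so T(k) = 2·7^k(k - 1) + 2.
Then T(k+1) = T(k) + (7^k(12k + 2)) = (2·7^k(k - 1) + 2) + (7^k(12k + 2)).
Simplifying, T(k+1) = 14·7^k·k + 2 = 2·7^(k+1)((k+1) - 1) + 2,
which is the closed form with N = k+1.
Hence, by induction on N, the claim holds for every N ≥ 1.

T(N) = 2·7^N(N - 1) + 2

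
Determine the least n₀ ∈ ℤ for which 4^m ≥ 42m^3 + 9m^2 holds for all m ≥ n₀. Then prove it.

At m = 6: 4096 < 9396, so the inequality fails and n₀ ≥ 7. We prove 4^m ≥ 42m^3 + 9m^2 for all m ≥ 7.
When m = 7: 4^m = 16384 and 42m^3 + 9m^2 = 14847, so 16384 ≥ 14847.
For the inductive step, assume it holds for an arbitrary j ≥ 7, so 4^j ≥ 42j^3 + 9j^2.
Then 4^(j + 1) = 4·(4^j) ≥ 4·(42j^3 + 9j^2).
Also, for j ≥ 7 we have 4·(42j^3 + 9j^2) ≥ 42(j+1)^3 + 9(j+1)^2, since 4·(42j^3 + 9j^2) − (42(j+1)^3 + 9(j+1)^2) = 126j^3 - 99j^2 - 144j - 51, which is nonnegative for all j ≥ 7.
Combining, 4^(j + 1) ≥ 42(j+1)^3 + 9(j+1)^2.
By induction, the statement is established for all m ≥ 7.
Hence the smallest such n₀ is 7.

n₀ = 7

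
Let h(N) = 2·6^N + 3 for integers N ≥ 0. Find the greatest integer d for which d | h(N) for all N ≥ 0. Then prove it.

d = 5

Computing the first values: h(0) = 5 and h(1) = 15; gcd(5, 15) = 5, so d ≤ 5.
We prove 5 | 2·6^N + 3 for all N ≥ 0 by induction on N.
For the base case N = 0: h(0) = 5 = 5·(1), so 5 | h(0).
Inductive step: assume the claim holds for N = i, i.e. 5 | h(i). Then
h(i+1) = 2·6^(i+1) + 3 = 6·(2·6^i + 3) - 15 = 6·h(i) - 15. The first term is divisible by 5 by the inductive hypothesis, and -15 is divisible by 5. Hence 5 | h(i+1).
By the principle of mathematical induction, the result holds for all N ≥ 0.
Therefore the largest such d is 5.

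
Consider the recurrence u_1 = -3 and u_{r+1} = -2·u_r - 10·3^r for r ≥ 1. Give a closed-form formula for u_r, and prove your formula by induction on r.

Computing the first terms: u_1 = -3, u_2 = -24, u_3 = -42. This suggests u_r = 3(-2)^(r - 1) - 2·3^r.
Base step (r = 1): the formula gives -3 = -3 = u_1.
Suppose the result is true for r = p, so u_p = 3(-2)^(p - 1) - 2·3^p.
Then u_{p+1} = -2·u_p - 10·3^p = -2·(3(-2)^(p - 1) - 2·3^p) - 10·3^p = 3(-2)^p - 2·3^(p + 1) = 3(-2)^((p+1) - 1) - 2·3^(p+1),
which is the claimed formula at r = p+1.
Hence, by induction on r, the claim holds for every r ≥ 1.

u_r = 3(-2)^(r - 1) - 2·3^r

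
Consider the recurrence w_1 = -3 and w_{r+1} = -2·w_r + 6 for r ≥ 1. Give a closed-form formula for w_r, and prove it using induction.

Computing the first terms: w_1 = -3, w_2 = 12, w_3 = -18. This suggests w_r = -5(-2)^(r - 1) + 2.
Base case (r = 1): the formula gives -3 = -3 = w_1.
Suppose the result is true for r = i, so w_i = -5(-2)^(i - 1) + 2.
Then w_{i+1} = -2·w_i + 6 = -2·(-5(-2)^(i - 1) + 2) + 6 = -5(-2)^i + 2 = -5(-2)^((i+1) - 1) + 2,
which is the claimed formula at r = i+1.
Hence, by induction on r, the claim holds for every r ≥ 1.

w_r = -5(-2)^(r - 1) + 2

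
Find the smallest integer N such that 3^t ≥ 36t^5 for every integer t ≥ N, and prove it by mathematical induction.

N = 16

At t = 15: 14348907 < 27337500, so the inequality fails and N ≥ 16. We prove 3^t ≥ 36t^5 for all t ≥ 16.
Base case (t = 16): 3^t = 43046721 and 36t^5 = 37748736, so 43046721 ≥ 37748736.
Inductive step: assume the claim holds for t = m, so 3^m ≥ 36m^5.
Then 3^(m + 1) = 3·(3^m) ≥ 3·(36m^5).
Also, for m ≥ 16 we have 3·(36m^5) ≥ 36(m+1)^5, since 3 ≥ (1 + 1/m)^5 for all m ≥ 16.
Combining, 3^(m + 1) ≥ 36(m+1)^5.
This completes the induction.
Hence the smallest such N is 16.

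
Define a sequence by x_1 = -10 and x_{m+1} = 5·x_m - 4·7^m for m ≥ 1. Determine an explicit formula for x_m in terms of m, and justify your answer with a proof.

Computing the first terms: x_1 = -10, x_2 = -78, x_3 = -586. This suggests x_m = 4·5^(m - 1) - 2·7^m.
For the base case m = 1: the formula gives -10 = -10 = x_1.
Inductive step: assume the claim holds for m = r, so x_r = 4·5^(r - 1) - 2·7^r.
Then x_{r+1} = 5·x_r - 4·7^r = 5·(4·5^(r - 1) - 2·7^r) - 4·7^r = 4·5^r - 2·7^(r + 1) = 4·5^((r+1) - 1) - 2·7^(r+1),
which is the claimed formula at m = r+1.
Hence, by induction on m, the claim holds for every m ≥ 1.

x_m = 4·5^(m - 1) - 2·7^m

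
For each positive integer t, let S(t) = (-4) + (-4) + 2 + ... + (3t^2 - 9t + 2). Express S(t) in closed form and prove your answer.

We claim S(t) = t(t^2 - 3t - 2) for all t ≥ 1.
For the base case t = 1: S(1) = -4, and the closed form gives -4. They agree.
Suppose the result is true for t = r, so S(r) = r(r^2 - 3r - 2).
Then S(r+1) = S(r) + (3r^2 - 3r - 4) = (r(r^2 - 3r - 2)) + (3r^2 - 3r - 4).
Simplifying, S(r+1) = (r + 1)(r^2 - r - 4) = (r+1)((r+1)^2 - 3(r+1) - 2),
which is the closed form with t = r+1.
This completes the induction.

S(t) = t(t^2 - 3t - 2)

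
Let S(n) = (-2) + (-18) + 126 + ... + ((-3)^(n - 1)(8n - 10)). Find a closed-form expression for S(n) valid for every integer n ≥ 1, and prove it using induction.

S(n) = 2(-3)^n(-n + 1) - 2

We claim S(n) = 2(-3)^n(-n + 1) - 2 for all n ≥ 1.
When n = 1: S(1) = -2, and the closed form gives -2. They agree.
For the inductive step, assume it holds for an arbitrary r ≥ 1, so S(r) = 2(-3)^r(-r + 1) - 2.
Then S(r+1) = S(r) + ((-3)^r(8r - 2)) = (2(-3)^r(-r + 1) - 2) + ((-3)^r(8r - 2)).
Simplifying, S(r+1) = 6(-3)^r·r - 2 = 2(-3)^(r+1)(-(r+1) + 1) - 2,
which is the closed form with n = r+1.
This completes the induction.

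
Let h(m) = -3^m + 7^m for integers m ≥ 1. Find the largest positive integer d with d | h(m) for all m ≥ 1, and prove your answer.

Computing the first values: h(1) = 4 and h(2) = 40; gcd(4, 40) = 4, so d ≤ 4.
We prove 4 | -3^m + 7^m for all m ≥ 1 by induction on m.
For the base case m = 1: h(1) = 4 = 4·(1), so 4 | h(1).
Suppose the result is true for m = j, i.e. 4 | h(j). Then
7^{j+1} − 3^{j+1} = 7·7^j − 3·3^j = 7·(7^j − 3^j) + (4)·3^j. The first term is divisible by 4 by the inductive hypothesis, and the second term (4)·3^j is divisible by 4 since 4 | 4. Hence 4 | h(j+1).
By induction, the statement is established for all m ≥ 1.
Therefore the largest such d is 4.

d = 4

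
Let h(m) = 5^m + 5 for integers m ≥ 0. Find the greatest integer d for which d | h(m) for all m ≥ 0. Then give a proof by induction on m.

Computing the first values: h(0) = 6 and h(1) = 10; gcd(6, 10) = 2, so d ≤ 2.
We prove 2 | 5^m + 5 for all m ≥ 0 by induction on m.
Base case (m = 0): h(0) = 6 = 2·(3), so 2 | h(0).
Inductive step: assume the claim holds for m = p, i.e. 2 | h(p). Then
h(p+1) = 5^(p+1) + 5 = 5·(5^p + 5) - 20 = 5·h(p) - 20. The first term is divisible by 2 by the inductive hypothesis, and -20 is divisible by 2. Hence 2 | h(p+1).
Hence, by induction on m, the claim holds for every m ≥ 0.
Therefore the largest such d is 2.

d = 2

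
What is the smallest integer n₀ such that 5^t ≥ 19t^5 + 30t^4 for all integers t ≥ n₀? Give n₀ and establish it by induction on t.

At t = 8: 390625 < 745472, so the inequality fails and n₀ ≥ 9. We prove 5^t ≥ 19t^5 + 30t^4 for all t ≥ 9.
Base case (t = 9): 5^t = 1953125 and 19t^5 + 30t^4 = 1318761, so 1953125 ≥ 1318761.
Suppose the result is true for t = p, so 5^p ≥ 19p^5 + 30p^4.
Then 5^(p + 1) = 5·(5^p) ≥ 5·(19p^5 + 30p^4).
Also, for p ≥ 9 we have 5·(19p^5 + 30p^4) ≥ 19(p+1)^5 + 30(p+1)^4, since 5·(19p^5 + 30p^4) − (19(p+1)^5 + 30(p+1)^4) = 76p^5 + 25p^4 - 310p^3 - 370p^2 - 215p - 49, which is nonnegative for all p ≥ 9.
Combining, 5^(p + 1) ≥ 19(p+1)^5 + 30(p+1)^4.
By induction, the statement is established for all t ≥ 9.
Hence the smallest such n₀ is 9.

n₀ = 9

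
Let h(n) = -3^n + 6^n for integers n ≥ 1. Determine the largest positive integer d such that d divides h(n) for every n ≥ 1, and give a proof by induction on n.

d = 3

Computing the first values: h(1) = 3 and h(2) = 27; gcd(3, 27) = 3, so d ≤ 3.
We prove 3 | -3^n + 6^n for all n ≥ 1 by induction on n.
Base step (n = 1): h(1) = 3 = 3·(1), so 3 | h(1).
Suppose the result is true for n = r, i.e. 3 | h(r). Then
6^{r+1} − 3^{r+1} = 6·6^r − 3·3^r = 6·(6^r − 3^r) + (3)·3^r. The first term is divisible by 3 by the inductive hypothesis, and the second term (3)·3^r is divisible by 3 since 3 | 3. Hence 3 | h(r+1).
By the principle of mathematical induction, the result holds for all n ≥ 1.
Therefore the largest such d is 3.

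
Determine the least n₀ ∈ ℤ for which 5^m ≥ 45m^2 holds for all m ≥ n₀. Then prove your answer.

At m = 4: 625 < 720, so the inequality fails and n₀ ≥ 5. We prove 5^m ≥ 45m^2 for all m ≥ 5.
When m = 5: 5^m = 3125 and 45m^2 = 1125, so 3125 ≥ 1125.
Suppose the result is true for m = k, so 5^k ≥ 45k^2.
Then 5^(k + 1) = 5·(5^k) ≥ 5·(45k^2).
Also, for k ≥ 5 we have 5·(45k^2) ≥ 45(k+1)^2, since 5 ≥ (1 + 1/k)^2 for all k ≥ 5.
Combining, 5^(k + 1) ≥ 45(k+1)^2.
Hence, by induction on m, the claim holds for every m ≥ 5.
Hence the smallest such n₀ is 5.

n₀ = 5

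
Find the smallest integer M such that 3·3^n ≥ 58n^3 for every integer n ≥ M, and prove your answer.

At n = 8: 19683 < 29696, so the inequality fails and M ≥ 9. We prove 3·3^n ≥ 58n^3 for all n ≥ 9.
Base case (n = 9): 3·3^n = 59049 and 58n^3 = 42282, so 59049 ≥ 42282.
Inductive step: suppose the statement holds for some k ≥ 9, so 3·3^k ≥ 58k^3.
Then 3·3^(k + 1) = 3·(3·3^k) ≥ 3·(58k^3).
Also, for k ≥ 9 we have 3·(58k^3) ≥ 58(k+1)^3, since 3 ≥ (1 + 1/k)^3 for all k ≥ 9.
Combining, 3·3^(k + 1) ≥ 58(k+1)^3.
By the principle of mathematical induction, the result holds for all n ≥ 9.
Hence the smallest such M is 9.

M = 9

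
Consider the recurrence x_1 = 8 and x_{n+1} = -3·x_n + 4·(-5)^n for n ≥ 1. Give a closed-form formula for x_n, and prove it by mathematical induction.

Computing the first terms: x_1 = 8, x_2 = -44, x_3 = 232. This suggests x_n = -2(-3)^(n - 1) - 2(-5)^n.
Base step (n = 1): the formula gives 8 = 8 = x_1.
Inductive step: suppose the statement holds for some p ≥ 1, so x_p = -2(-3)^(p - 1) - 2(-5)^p.
Then x_{p+1} = -3·x_p + 4·(-5)^p = -3·(-2(-3)^(p - 1) - 2(-5)^p) + 4·(-5)^p = -2(-3)^p - 2(-5)^(p + 1) = -2(-3)^((p+1) - 1) - 2(-5)^(p+1),
which is the claimed formula at n = p+1.
This completes the induction.

x_n = -2(-3)^(n - 1) - 2(-5)^n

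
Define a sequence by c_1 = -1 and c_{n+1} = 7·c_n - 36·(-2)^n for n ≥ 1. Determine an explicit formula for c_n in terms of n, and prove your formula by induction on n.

Computing the first terms: c_1 = -1, c_2 = 65, c_3 = 311. This suggests c_n = (-2)^(n + 2) + 7^n.
Base step (n = 1): the formula gives -1 = -1 = c_1.
Inductive step: assume the claim holds for n = k, so c_k = (-2)^(k + 2) + 7^k.
Then c_{k+1} = 7·c_k - 36·(-2)^k = 7·((-2)^(k + 2) + 7^k) - 36·(-2)^k = (-2)^(k + 3) + 7^(k + 1) = (-2)^((k+1) + 2) + 7^(k+1),
which is the claimed formula at n = k+1.
This completes the induction.

c_n = (-2)^(n + 2) + 7^n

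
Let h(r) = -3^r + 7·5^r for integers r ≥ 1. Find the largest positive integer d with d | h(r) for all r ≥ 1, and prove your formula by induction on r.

Computing the first values: h(1) = 32 and h(2) = 166; gcd(32, 166) = 2, so d ≤ 2.
We prove 2 | -3^r + 7·5^r for all r ≥ 1 by induction on r.
For the base case r = 1: h(1) = 32 = 2·(16), so 2 | h(1).
Suppose the result is true for r = i, i.e. 2 | h(i). Then
h(i+1) − 5·h(i) = (-3^(i+1) + 7·5^(i+1)) − 5·(-3^i + 7·5^i) = (-1)·3^i·(3 − 5) = (2)·3^i. Since 2 | h(i) by the inductive hypothesis, 2 | 5·h(i); and 2 | 2 since 2 = 2·1. Therefore 2 | h(i+1).
By the principle of mathematical induction, the result holds for all r ≥ 1.
Therefore the largest such d is 2.

d = 2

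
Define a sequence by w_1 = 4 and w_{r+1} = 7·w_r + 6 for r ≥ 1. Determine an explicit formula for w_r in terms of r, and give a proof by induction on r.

Computing the first terms: w_1 = 4, w_2 = 34, w_3 = 244. This suggests w_r = 5·7^(r - 1) - 1.
Base case (r = 1): the formula gives 4 = 4 = w_1.
For the inductive step, assume it holds for an arbitrary i ≥ 1, so w_i = 5·7^(i - 1) - 1.
Then w_{i+1} = 7·w_i + 6 = 7·(5·7^(i - 1) - 1) + 6 = 5·7^i - 1 = 5·7^((i+1) - 1) - 1,
which is the claimed formula at r = i+1.
By induction, the statement is established for all r ≥ 1.

w_r = 5·7^(r - 1) - 1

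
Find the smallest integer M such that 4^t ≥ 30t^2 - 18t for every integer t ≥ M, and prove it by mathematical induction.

At t = 4: 256 < 408, so the inequality fails and M ≥ 5. We prove 4^t ≥ 30t^2 - 18t for all t ≥ 5.
When t = 5: 4^t = 1024 and 30t^2 - 18t = 660, so 1024 ≥ 660.
Suppose the result is true for t = m, so 4^m ≥ 30m^2 - 18m.
Then 4^(m + 1) = 4·(4^m) ≥ 4·(30m^2 - 18m).
Also, for m ≥ 5 we have 4·(30m^2 - 18m) ≥ 30(m+1)^2 - 18(m+1), since 4·(30m^2 - 18m) − (30(m+1)^2 - 18(m+1)) = 90m^2 - 114m - 12, which is nonnegative for all m ≥ 5.
Combining, 4^(m + 1) ≥ 30(m+1)^2 - 18(m+1).
Hence, by induction on t, the claim holds for every t ≥ 5.
Hence the smallest such M is 5.

M = 5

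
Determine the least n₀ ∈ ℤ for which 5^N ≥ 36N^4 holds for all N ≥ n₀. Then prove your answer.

At N = 7: 78125 < 86436, so the inequality fails and n₀ ≥ 8. We prove 5^N ≥ 36N^4 for all N ≥ 8.
Base step (N = 8): 5^N = 390625 and 36N^4 = 147456, so 390625 ≥ 147456.
For the inductive step, assume it holds for an arbitrary p ≥ 8, so 5^p ≥ 36p^4.
Then 5^(p + 1) = 5·(5^p) ≥ 5·(36p^4).
Also, for p ≥ 8 we have 5·(36p^4) ≥ 36(p+1)^4, since 5 ≥ (1 + 1/p)^4 for all p ≥ 8.
Combining, 5^(p + 1) ≥ 36(p+1)^4.
By induction, the statement is established for all N ≥ 8.
Hence the smallest such n₀ is 8.

n₀ = 8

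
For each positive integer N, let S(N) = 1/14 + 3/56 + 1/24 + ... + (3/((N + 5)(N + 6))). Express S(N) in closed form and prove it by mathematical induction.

S(N) = N/(2(N + 6))

We claim S(N) = N/(2(N + 6)) for all N ≥ 1.
Base case (N = 1): S(1) = 1/14, and the closed form gives 1/14. They agree.
Inductive step: suppose the statement holds for some i ≥ 1, so S(i) = i/(2(i + 6)).
Then S(i+1) = S(i) + (3/((i + 6)(i + 7))) = (i/(2(i + 6))) + (3/((i + 6)(i + 7))).
Simplifying, S(i+1) = (i + 1)/(2(i + 7)) = (i+1)/(2((i+1) + 6)),
which is the closed form with N = i+1.
Hence, by induction on N, the claim holds for every N ≥ 1.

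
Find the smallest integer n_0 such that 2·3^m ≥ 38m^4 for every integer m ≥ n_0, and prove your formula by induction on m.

n_0 = 12

At m = 11: 354294 < 556358, so the inequality fails and n_0 ≥ 12. We prove 2·3^m ≥ 38m^4 for all m ≥ 12.
When m = 12: 2·3^m = 1062882 and 38m^4 = 787968, so 1062882 ≥ 787968.
Inductive step: assume the claim holds for m = p, so 2·3^p ≥ 38p^4.
Then 2·3^(p + 1) = 3·(2·3^p) ≥ 3·(38p^4).
Also, for p ≥ 12 we have 3·(38p^4) ≥ 38(p+1)^4, since 3 ≥ (1 + 1/p)^4 for all p ≥ 12.
Combining, 2·3^(p + 1) ≥ 38(p+1)^4.
Hence, by induction on m, the claim holds for every m ≥ 12.
Hence the smallest such n_0 is 12.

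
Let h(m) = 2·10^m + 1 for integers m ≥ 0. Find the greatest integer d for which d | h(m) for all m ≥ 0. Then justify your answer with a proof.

d = 3

Computing the first values: h(0) = 3 and h(1) = 21; gcd(3, 21) = 3, so d ≤ 3.
We prove 3 | 2·10^m + 1 for all m ≥ 0 by induction on m.
Base case (m = 0): h(0) = 3 = 3·(1), so 3 | h(0).
Inductive step: assume the claim holds for m = k, i.e. 3 | h(k). Then
h(k+1) = 2·10^(k+1) + 1 = 10·(2·10^k + 1) - 9 = 10·h(k) - 9. The first term is divisible by 3 by the inductive hypothesis, and -9 is divisible by 3. Hence 3 | h(k+1).
By induction, the statement is established for all m ≥ 0.
Therefore the largest such d is 3.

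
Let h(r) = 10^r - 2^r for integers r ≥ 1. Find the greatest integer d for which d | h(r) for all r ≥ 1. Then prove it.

Computing the first values: h(1) = 8 and h(2) = 96; gcd(8, 96) = 8, so d ≤ 8.
We prove 8 | 10^r - 2^r for all r ≥ 1 by induction on r.
Base case (r = 1): h(1) = 8 = 8·(1), so 8 | h(1).
Inductive step: suppose the statement holds for some i ≥ 1, i.e. 8 | h(i). Then
10^{i+1} − 2^{i+1} = 10·10^i − 2·2^i = 10·(10^i − 2^i) + (8)·2^i. The first term is divisible by 8 by the inductive hypothesis, and the second term (8)·2^i is divisible by 8 since 8 | 8. Hence 8 | h(i+1).
By the principle of mathematical induction, the result holds for all r ≥ 1.
Therefore the largest such d is 8.

d = 8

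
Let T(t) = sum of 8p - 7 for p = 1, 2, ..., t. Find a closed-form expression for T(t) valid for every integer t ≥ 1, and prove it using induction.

We claim T(t) = t(4t - 3) for all t ≥ 1.
Base step (t = 1): T(1) = 1, and the closed form gives 1. They agree.
Suppose the result is true for t = p, so T(p) = p(4p - 3).
Then T(p+1) = T(p) + (8p + 1) = (p(4p - 3)) + (8p + 1).
Simplifying, T(p+1) = (p + 1)(4p + 1) = (p+1)(4(p+1) - 3),
which is the closed form with t = p+1.
This completes the induction.

T(t) = t(4t - 3)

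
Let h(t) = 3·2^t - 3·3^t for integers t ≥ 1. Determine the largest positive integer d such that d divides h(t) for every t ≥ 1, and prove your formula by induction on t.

Computing the first values: h(1) = -3 and h(2) = -15; gcd(-3, -15) = 3, so d ≤ 3.
We prove 3 | 3·2^t - 3·3^t for all t ≥ 1 by induction on t.
Base case (t = 1): h(1) = -3 = 3·(-1), so 3 | h(1).
For the inductive step, assume it holds for an arbitrary j ≥ 1, i.e. 3 | h(j). Then
h(j+1) − 3·h(j) = (3·2^(j+1) - 3·3^(j+1)) − 3·(3·2^j - 3·3^j) = (3)·2^j·(2 − 3) = (-3)·2^j. Since 3 | h(j) by the inductive hypothesis, 3 | 3·h(j); and 3 | -3 since -3 = 3·-1. Therefore 3 | h(j+1).
This completes the induction.
Therefore the largest such d is 3.

d = 3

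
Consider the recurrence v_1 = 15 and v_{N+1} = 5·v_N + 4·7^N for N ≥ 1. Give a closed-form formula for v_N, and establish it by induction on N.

v_N = 5^(N - 1) + 2·7^N

Computing the first terms: v_1 = 15, v_2 = 103, v_3 = 711. This suggests v_N = 5^(N - 1) + 2·7^N.
Base case (N = 1): the formula gives 15 = 15 = v_1.
For the inductive step, assume it holds for an arbitrary i ≥ 1, so v_i = 5^(i - 1) + 2·7^i.
Then v_{i+1} = 5·v_i + 4·7^i = 5·(5^(i - 1) + 2·7^i) + 4·7^i = 5^i + 2·7^(i + 1) = 5^((i+1) - 1) + 2·7^(i+1),
which is the claimed formula at N = i+1.
By the principle of mathematical induction, the result holds for all N ≥ 1.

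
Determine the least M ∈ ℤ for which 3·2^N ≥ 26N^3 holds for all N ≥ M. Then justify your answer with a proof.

At N = 14: 49152 < 71344, so the inequality fails and M ≥ 15. We prove 3·2^N ≥ 26N^3 for all N ≥ 15.
Base case (N = 15): 3·2^N = 98304 and 26N^3 = 87750, so 98304 ≥ 87750.
For the inductive step, assume it holds for an arbitrary j ≥ 15, so 3·2^j ≥ 26j^3.
Then 3·2^(j + 1) = 2·(3·2^j) ≥ 2·(26j^3).
Also, for j ≥ 15 we have 2·(26j^3) ≥ 26(j+1)^3, since 2 ≥ (1 + 1/j)^3 for all j ≥ 15.
Combining, 3·2^(j + 1) ≥ 26(j+1)^3.
Hence, by induction on N, the claim holds for every N ≥ 15.
Hence the smallest such M is 15.

M = 15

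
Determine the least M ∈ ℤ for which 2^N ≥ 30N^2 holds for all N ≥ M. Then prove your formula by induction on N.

M = 13

At N = 12: 4096 < 4320, so the inequality fails and M ≥ 13. We prove 2^N ≥ 30N^2 for all N ≥ 13.
For the base case N = 13: 2^N = 8192 and 30N^2 = 5070, so 8192 ≥ 5070.
Suppose the result is true for N = p, so 2^p ≥ 30p^2.
Then 2^(p + 1) = 2·(2^p) ≥ 2·(30p^2).
Also, for p ≥ 13 we have 2·(30p^2) ≥ 30(p+1)^2, since 2 ≥ (1 + 1/p)^2 for all p ≥ 13.
Combining, 2^(p + 1) ≥ 30(p+1)^2.
This completes the induction.
Hence the smallest such M is 13.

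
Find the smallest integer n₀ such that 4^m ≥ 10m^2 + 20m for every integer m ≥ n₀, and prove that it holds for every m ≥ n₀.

n₀ = 4

At m = 3: 64 < 150, so the inequality fails and n₀ ≥ 4. We prove 4^m ≥ 10m^2 + 20m for all m ≥ 4.
Base case (m = 4): 4^m = 256 and 10m^2 + 20m = 240, so 256 ≥ 240.
Inductive step: assume the claim holds for m = i, so 4^i ≥ 10i^2 + 20i.
Then 4^(i + 1) = 4·(4^i) ≥ 4·(10i^2 + 20i).
Also, for i ≥ 4 we have 4·(10i^2 + 20i) ≥ 10(i+1)^2 + 20(i+1), since 4·(10i^2 + 20i) − (10(i+1)^2 + 20(i+1)) = 30i^2 + 40i - 30, which is nonnegative for all i ≥ 4.
Combining, 4^(i + 1) ≥ 10(i+1)^2 + 20(i+1).
This completes the induction.
Hence the smallest such n₀ is 4.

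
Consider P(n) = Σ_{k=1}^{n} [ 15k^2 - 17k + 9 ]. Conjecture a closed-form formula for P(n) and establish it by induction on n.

We claim P(n) = n(5n^2 - n + 3) for all n ≥ 1.
Base step (n = 1): P(1) = 7, and the closed form gives 7. They agree.
For the inductive step, assume it holds for an arbitrary k ≥ 1, so P(k) = k(5k^2 - k + 3).
Then P(k+1) = P(k) + (15k^2 + 13k + 7) = (k(5k^2 - k + 3)) + (15k^2 + 13k + 7).
Simplifying, P(k+1) = (k + 1)(5k^2 + 9k + 7) = (k+1)(5(k+1)^2 - (k+1) + 3),
which is the closed form with n = k+1.
By induction, the statement is established for all n ≥ 1.

P(n) = n(5n^2 - n + 3)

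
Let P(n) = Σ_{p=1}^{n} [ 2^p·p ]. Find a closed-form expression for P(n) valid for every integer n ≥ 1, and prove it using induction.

P(n) = 2·2^n(n - 1) + 2

We claim P(n) = 2·2^n(n - 1) + 2 for all n ≥ 1.
For the base case n = 1: P(1) = 2, and the closed form gives 2. They agree.
For the inductive step, assume it holds for an arbitrary p ≥ 1, so P(p) = 2·2^p(p - 1) + 2.
Then P(p+1) = P(p) + (2^(p + 1)(p + 1)) = (2·2^p(p - 1) + 2) + (2^(p + 1)(p + 1)).
Simplifying, P(p+1) = 4·2^p·p + 2 = 2·2^(p+1)((p+1) - 1) + 2,
which is the closed form with n = p+1.
By induction, the statement is established for all n ≥ 1.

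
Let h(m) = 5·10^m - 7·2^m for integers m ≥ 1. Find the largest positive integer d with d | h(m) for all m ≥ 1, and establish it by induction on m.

d = 4

Computing the first values: h(1) = 36 and h(2) = 472; gcd(36, 472) = 4, so d ≤ 4.
We prove 4 | 5·10^m - 7·2^m for all m ≥ 1 by induction on m.
Base case (m = 1): h(1) = 36 = 4·(9), so 4 | h(1).
Inductive step: assume the claim holds for m = k, i.e. 4 | h(k). Then
h(k+1) − 10·h(k) = (5·10^(k+1) - 7·2^(k+1)) − 10·(5·10^k - 7·2^k) = (-7)·2^k·(2 − 10) = (56)·2^k. Since 4 | h(k) by the inductive hypothesis, 4 | 10·h(k); and 4 | 56 since 56 = 4·14. Therefore 4 | h(k+1).
By induction, the statement is established for all m ≥ 1.
Therefore the largest such d is 4.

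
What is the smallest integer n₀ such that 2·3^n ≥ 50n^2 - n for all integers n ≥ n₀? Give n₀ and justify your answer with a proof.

n₀ = 7

At n = 6: 1458 < 1794, so the inequality fails and n₀ ≥ 7. We prove 2·3^n ≥ 50n^2 - n for all n ≥ 7.
Base case (n = 7): 2·3^n = 4374 and 50n^2 - n = 2443, so 4374 ≥ 2443.
Inductive step: assume the claim holds for n = j, so 2·3^j ≥ 50j^2 - j.
Then 2·3^(j + 1) = 3·(2·3^j) ≥ 3·(50j^2 - j).
Also, for j ≥ 7 we have 3·(50j^2 - j) ≥ 50(j+1)^2 - (j+1), since 3·(50j^2 - j) − (50(j+1)^2 - (j+1)) = 100j^2 - 102j - 49, which is nonnegative for all j ≥ 7.
Combining, 2·3^(j + 1) ≥ 50(j+1)^2 - (j+1).
By the principle of mathematical induction, the result holds for all n ≥ 7.
Hence the smallest such n₀ is 7.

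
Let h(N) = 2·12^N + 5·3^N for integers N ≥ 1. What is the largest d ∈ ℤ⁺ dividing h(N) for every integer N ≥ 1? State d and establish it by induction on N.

Computing the first values: h(1) = 39 and h(2) = 333; gcd(39, 333) = 3, so d ≤ 3.
We prove 3 | 2·12^N + 5·3^N for all N ≥ 1 by induction on N.
Base case (N = 1): h(1) = 39 = 3·(13), so 3 | h(1).
For the inductive step, assume it holds for an arbitrary p ≥ 1, i.e. 3 | h(p). Then
h(p+1) − 12·h(p) = (2·12^(p+1) + 5·3^(p+1)) − 12·(2·12^p + 5·3^p) = (5)·3^p·(3 − 12) = (-45)·3^p. Since 3 | h(p) by the inductive hypothesis, 3 | 12·h(p); and 3 | -45 since -45 = 3·-15. Therefore 3 | h(p+1).
Hence, by induction on N, the claim holds for every N ≥ 1.
Therefore the largest such d is 3.

d = 3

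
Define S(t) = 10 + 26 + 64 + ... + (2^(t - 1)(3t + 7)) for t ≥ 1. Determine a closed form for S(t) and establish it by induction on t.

S(t) = 2^t(3t + 4) - 4

We claim S(t) = 2^t(3t + 4) - 4 for all t ≥ 1.
Base step (t = 1): S(1) = 10, and the closed form gives 10. They agree.
Inductive step: suppose the statement holds for some m ≥ 1, so S(m) = 2^m(3m + 4) - 4.
Then S(m+1) = S(m) + (2^m(3m + 10)) = (2^m(3m + 4) - 4) + (2^m(3m + 10)).
Simplifying, S(m+1) = 6·2^m·m + 14·2^m - 4 = 2^(m+1)(3(m+1) + 4) - 4,
which is the closed form with t = m+1.
Hence, by induction on t, the claim holds for every t ≥ 1.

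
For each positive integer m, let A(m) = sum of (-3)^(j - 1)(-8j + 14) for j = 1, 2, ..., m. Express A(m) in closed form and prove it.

A(m) = (-3)^m(2m - 3) + 3

We claim A(m) = (-3)^m(2m - 3) + 3 for all m ≥ 1.
Base step (m = 1): A(1) = 6, and the closed form gives 6. They agree.
Inductive step: assume the claim holds for m = j, so A(j) = (-3)^j(2j - 3) + 3.
Then A(j+1) = A(j) + ((-3)^j(-8j + 6)) = ((-3)^j(2j - 3) + 3) + ((-3)^j(-8j + 6)).
Simplifying, A(j+1) = -6(-3)^j·j + 3(-3)^j + 3 = (-3)^(j+1)(2(j+1) - 3) + 3,
which is the closed form with m = j+1.
This completes the induction.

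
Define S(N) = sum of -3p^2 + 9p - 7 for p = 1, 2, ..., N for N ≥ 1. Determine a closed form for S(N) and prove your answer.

We claim S(N) = -N(N^2 - 3N + 3) for all N ≥ 1.
When N = 1: S(1) = -1, and the closed form gives -1. They agree.
Inductive step: suppose the statement holds for some p ≥ 1, so S(p) = p(-p^2 + 3p - 3).
Then S(p+1) = S(p) + (-3p^2 + 3p - 1) = (p(-p^2 + 3p - 3)) + (-3p^2 + 3p - 1).
Simplifying, S(p+1) = -(p + 1)(p^2 - p + 1) = -(p+1)((p+1)^2 - 3(p+1) + 3),
which is the closed form with N = p+1.
This completes the induction.

S(N) = -N(N^2 - 3N + 3)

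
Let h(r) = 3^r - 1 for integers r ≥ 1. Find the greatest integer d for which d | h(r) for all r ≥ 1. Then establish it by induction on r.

Computing the first values: h(1) = 2 and h(2) = 8; gcd(2, 8) = 2, so d ≤ 2.
We prove 2 | 3^r - 1 for all r ≥ 1 by induction on r.
Base step (r = 1): h(1) = 2 = 2·(1), so 2 | h(1).
Suppose the result is true for r = i, i.e. 2 | h(i). Then
3^{i+1} − 1^{i+1} = 3·3^i − 1·1^i = 3·(3^i − 1^i) + (2)·1^i. The first term is divisible by 2 by the inductive hypothesis, and the second term (2)·1^i is divisible by 2 since 2 | 2. Hence 2 | h(i+1).
This completes the induction.
Therefore the largest such d is 2.

d = 2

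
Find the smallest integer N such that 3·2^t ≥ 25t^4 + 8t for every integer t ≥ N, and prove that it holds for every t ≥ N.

N = 21

At t = 20: 3145728 < 4000160, so the inequality fails and N ≥ 21. We prove 3·2^t ≥ 25t^4 + 8t for all t ≥ 21.
Base step (t = 21): 3·2^t = 6291456 and 25t^4 + 8t = 4862193, so 6291456 ≥ 4862193.
Inductive step: suppose the statement holds for some k ≥ 21, so 3·2^k ≥ 25k^4 + 8k.
Then 3·2^(k + 1) = 2·(3·2^k) ≥ 2·(25k^4 + 8k).
Also, for k ≥ 21 we have 2·(25k^4 + 8k) ≥ 25(k+1)^4 + 8(k+1), since 2·(25k^4 + 8k) − (25(k+1)^4 + 8(k+1)) = 25k^4 - 100k^3 - 150k^2 - 92k - 33, which is nonnegative for all k ≥ 21.
Combining, 3·2^(k + 1) ≥ 25(k+1)^4 + 8(k+1).
Hence, by induction on t, the claim holds for every t ≥ 21.
Hence the smallest such N is 21.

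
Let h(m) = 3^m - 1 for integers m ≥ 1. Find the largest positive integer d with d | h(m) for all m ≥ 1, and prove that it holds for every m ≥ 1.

d = 2

Computing the first values: h(1) = 2 and h(2) = 8; gcd(2, 8) = 2, so d ≤ 2.
We prove 2 | 3^m - 1 for all m ≥ 1 by induction on m.
Base step (m = 1): h(1) = 2 = 2·(1), so 2 | h(1).
Suppose the result is true for m = k, i.e. 2 | h(k). Then
3^{k+1} − 1^{k+1} = 3·3^k − 1·1^k = 3·(3^k − 1^k) + (2)·1^k. The first term is divisible by 2 by the inductive hypothesis, and the second term (2)·1^k is divisible by 2 since 2 | 2. Hence 2 | h(k+1).
By the principle of mathematical induction, the result holds for all m ≥ 1.
Therefore the largest such d is 2.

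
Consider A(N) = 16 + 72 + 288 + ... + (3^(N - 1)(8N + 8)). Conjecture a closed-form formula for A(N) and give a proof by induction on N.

We claim A(N) = 2·3^N(2N + 1) - 2 for all N ≥ 1.
Base case (N = 1): A(1) = 16, and the closed form gives 16. They agree.
Suppose the result is true for N = i, so A(i) = 2·3^i(2i + 1) - 2.
Then A(i+1) = A(i) + (8·3^i(i + 2)) = (2·3^i(2i + 1) - 2) + (8·3^i(i + 2)).
Simplifying, A(i+1) = 12·3^i·i + 18·3^i - 2 = 2·3^(i+1)(2(i+1) + 1) - 2,
which is the closed form with N = i+1.
This completes the induction.

A(N) = 2·3^N(2N + 1) - 2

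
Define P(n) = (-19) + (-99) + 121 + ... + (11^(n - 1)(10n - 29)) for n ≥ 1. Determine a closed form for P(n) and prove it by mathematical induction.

P(n) = 11^n(n - 3) + 3

We claim P(n) = 11^n(n - 3) + 3 for all n ≥ 1.
Base case (n = 1): P(1) = -19, and the closed form gives -19. They agree.
Suppose the result is true for n = m, so P(m) = 11^m(m - 3) + 3.
Then P(m+1) = P(m) + (11^m(10m - 19)) = (11^m(m - 3) + 3) + (11^m(10m - 19)).
Simplifying, P(m+1) = 11·11^m·m - 22·11^m + 3 = 11^(m+1)((m+1) - 3) + 3,
which is the closed form with n = m+1.
Hence, by induction on n, the claim holds for every n ≥ 1.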